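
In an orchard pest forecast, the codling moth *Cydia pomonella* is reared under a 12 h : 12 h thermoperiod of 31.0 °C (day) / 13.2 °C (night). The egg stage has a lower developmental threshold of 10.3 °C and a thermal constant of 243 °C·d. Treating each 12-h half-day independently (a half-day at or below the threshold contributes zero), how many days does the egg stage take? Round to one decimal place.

Day half: max(0, 31.0 − 10.3) × 0.5 = 20.7 × 0.5 = 10.35 DD.
Night half: max(0, 13.2 − 10.3) × 0.5 = 2.9 × 0.5 = 1.45 DD.
Per 24 h: 11.80 DD/day.
Duration = 243 / 11.80 = 20.593 ≈ 20.6 days.

20.6 days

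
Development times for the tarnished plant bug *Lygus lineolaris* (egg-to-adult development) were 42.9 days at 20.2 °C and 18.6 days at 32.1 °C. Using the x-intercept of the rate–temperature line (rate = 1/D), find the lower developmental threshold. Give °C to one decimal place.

Equal thermal constants: D₁(T₁ − T_b) = D₂(T₂ − T_b).
42.9·(20.2 − T_b) = 18.6·(32.1 − T_b)
T_b = (42.9·20.2 − 18.6·32.1) / (42.9 − 18.6) = 269.52 / 24.3 = 11.091 °C ≈ 11.1 °C.

11.1 °C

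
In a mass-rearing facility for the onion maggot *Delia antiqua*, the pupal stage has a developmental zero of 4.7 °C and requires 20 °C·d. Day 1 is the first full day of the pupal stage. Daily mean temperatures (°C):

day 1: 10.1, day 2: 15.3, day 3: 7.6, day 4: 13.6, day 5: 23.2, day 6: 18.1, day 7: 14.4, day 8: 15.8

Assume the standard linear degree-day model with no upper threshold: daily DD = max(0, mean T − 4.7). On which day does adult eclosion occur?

day 4

Daily DD above 4.7 °C: 5.4, 10.6, 2.9, 8.9, 18.5, 13.4, 9.7, 11.1.
Cumulative: 5.4, 16.0, 18.9, 27.8, 46.3, 59.7, 69.4, 80.5.
The total first reaches 20 DD on day 4.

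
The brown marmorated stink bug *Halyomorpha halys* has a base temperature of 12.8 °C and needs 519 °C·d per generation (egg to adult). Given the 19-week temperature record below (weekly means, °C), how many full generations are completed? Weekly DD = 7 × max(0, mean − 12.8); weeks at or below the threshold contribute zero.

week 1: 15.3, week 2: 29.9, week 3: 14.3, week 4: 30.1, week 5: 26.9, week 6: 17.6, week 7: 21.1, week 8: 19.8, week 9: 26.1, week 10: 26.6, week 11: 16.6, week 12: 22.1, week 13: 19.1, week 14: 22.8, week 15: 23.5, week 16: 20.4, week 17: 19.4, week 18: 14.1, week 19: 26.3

2 generations

Weekly DD (7 × max(0, T̄ − 12.8)): 17.5, 119.7, 10.5, 121.1, 98.7, 33.6, 58.1, 49.0, 93.1, 96.6, 26.6, 65.1, 44.1, 70.0, 74.9, 53.2, 46.2, 9.1, 94.5.
Season total = 1181.6 DD.
Complete generations = ⌊1181.6 / 519⌋ = 2.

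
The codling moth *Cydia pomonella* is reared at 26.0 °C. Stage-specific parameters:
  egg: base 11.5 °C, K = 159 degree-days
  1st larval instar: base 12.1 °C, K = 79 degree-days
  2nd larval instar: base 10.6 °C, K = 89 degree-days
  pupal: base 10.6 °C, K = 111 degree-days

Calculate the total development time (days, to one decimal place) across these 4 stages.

egg: 159 / (26.0 − 11.5) = 159 / 14.5 = 10.966 d.
1st larval instar: 79 / (26.0 − 12.1) = 79 / 13.9 = 5.683 d.
2nd larval instar: 89 / (26.0 − 10.6) = 89 / 15.4 = 5.779 d.
pupal: 111 / (26.0 − 10.6) = 111 / 15.4 = 7.208 d.
Sum = 29.636 ≈ 29.6 days.

29.6 days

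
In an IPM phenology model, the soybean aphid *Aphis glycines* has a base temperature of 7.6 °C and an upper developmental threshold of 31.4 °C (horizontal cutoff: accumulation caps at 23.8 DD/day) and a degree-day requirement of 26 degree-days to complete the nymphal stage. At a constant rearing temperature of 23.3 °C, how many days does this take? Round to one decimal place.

1.7 days

Daily accumulation = 23.3 − 7.6 = 15.7 DD/day.
Duration = 26 / 15.7 = 1.656 ≈ 1.7 days.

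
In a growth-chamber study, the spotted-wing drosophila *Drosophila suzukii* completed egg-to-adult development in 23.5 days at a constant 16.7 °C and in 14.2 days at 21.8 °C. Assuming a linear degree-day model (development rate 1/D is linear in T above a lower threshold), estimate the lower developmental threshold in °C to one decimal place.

Equal thermal constants: D₁(T₁ − T_b) = D₂(T₂ − T_b).
23.5·(16.7 − T_b) = 14.2·(21.8 − T_b)
T_b = (23.5·16.7 − 14.2·21.8) / (23.5 − 14.2) = 82.89 / 9.3 = 8.913 °C ≈ 8.9 °C.

8.9 °C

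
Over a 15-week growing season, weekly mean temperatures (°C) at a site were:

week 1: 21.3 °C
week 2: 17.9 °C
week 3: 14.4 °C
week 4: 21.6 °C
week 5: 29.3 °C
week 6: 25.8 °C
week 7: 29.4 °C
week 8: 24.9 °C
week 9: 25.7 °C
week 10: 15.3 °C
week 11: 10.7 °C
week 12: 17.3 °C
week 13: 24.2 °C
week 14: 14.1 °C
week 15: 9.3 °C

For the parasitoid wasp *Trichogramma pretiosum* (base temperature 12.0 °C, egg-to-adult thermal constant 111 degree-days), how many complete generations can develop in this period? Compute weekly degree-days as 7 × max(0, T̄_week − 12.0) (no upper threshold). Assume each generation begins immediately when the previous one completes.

Weekly DD (7 × max(0, T̄ − 12.0)): 65.1, 41.3, 16.8, 67.2, 121.1, 96.6, 121.8, 90.3, 95.9, 23.1, 0.0, 37.1, 85.4, 14.7, 0.0.
Season total = 876.4 DD.
Complete generations = ⌊876.4 / 111⌋ = 7.

7 generations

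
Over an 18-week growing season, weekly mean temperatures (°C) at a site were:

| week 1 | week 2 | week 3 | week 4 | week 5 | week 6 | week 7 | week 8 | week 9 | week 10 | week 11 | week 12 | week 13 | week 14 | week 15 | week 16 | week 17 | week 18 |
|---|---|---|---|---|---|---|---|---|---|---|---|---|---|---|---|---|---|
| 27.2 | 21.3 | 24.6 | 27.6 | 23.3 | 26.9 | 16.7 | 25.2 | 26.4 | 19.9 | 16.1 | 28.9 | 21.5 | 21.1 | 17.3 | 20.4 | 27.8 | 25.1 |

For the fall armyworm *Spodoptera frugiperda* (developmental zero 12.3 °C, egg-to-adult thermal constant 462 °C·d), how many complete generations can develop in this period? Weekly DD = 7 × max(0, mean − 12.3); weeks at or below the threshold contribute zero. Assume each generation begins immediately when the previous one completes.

Weekly DD (7 × max(0, T̄ − 12.3)): 104.3, 63.0, 86.1, 107.1, 77.0, 102.2, 30.8, 90.3, 98.7, 53.2, 26.6, 116.2, 64.4, 61.6, 35.0, 56.7, 108.5, 89.6.
Season total = 1371.3 DD.
Complete generations = ⌊1371.3 / 462⌋ = 2.

2 generations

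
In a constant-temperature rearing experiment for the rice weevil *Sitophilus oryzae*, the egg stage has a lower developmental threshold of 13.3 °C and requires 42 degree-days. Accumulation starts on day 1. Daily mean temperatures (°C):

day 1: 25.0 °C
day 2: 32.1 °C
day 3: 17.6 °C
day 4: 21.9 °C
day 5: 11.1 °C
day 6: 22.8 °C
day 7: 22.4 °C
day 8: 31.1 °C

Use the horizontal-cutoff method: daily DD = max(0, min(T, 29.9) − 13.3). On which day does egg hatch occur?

Daily DD above 13.3 °C (capped at 16.6): 11.7, 16.6, 4.3, 8.6, 0.0, 9.5, 9.1, 16.6.
Cumulative: 11.7, 28.3, 32.6, 41.2, 41.2, 50.7, 59.8, 76.4.
The total first reaches 42 DD on day 6.

day 6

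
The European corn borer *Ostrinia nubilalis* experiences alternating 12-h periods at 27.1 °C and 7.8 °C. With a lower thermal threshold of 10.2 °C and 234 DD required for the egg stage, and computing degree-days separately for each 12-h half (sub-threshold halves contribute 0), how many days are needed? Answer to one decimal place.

Day half: max(0, 27.1 − 10.2) × 0.5 = 16.9 × 0.5 = 8.45 DD.
Night half: max(0, 7.8 − 10.2) × 0.5 = 0.0 × 0.5 = 0.00 DD.
Per 24 h: 8.45 DD/day.
Duration = 234 / 8.45 = 27.692 ≈ 27.7 days.

27.7 days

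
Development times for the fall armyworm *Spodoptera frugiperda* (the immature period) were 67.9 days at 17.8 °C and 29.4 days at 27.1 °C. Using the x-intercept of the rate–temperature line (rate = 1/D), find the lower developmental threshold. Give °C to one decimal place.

Linear rate model ⇒ the product D·(T − T_b) is constant across temperatures.
67.9·(17.8 − T_b) = 29.4·(27.1 − T_b)
T_b = (67.9·17.8 − 29.4·27.1) / (67.9 − 29.4) = 411.88 / 38.5 = 10.698 °C ≈ 10.7 °C.

10.7 °C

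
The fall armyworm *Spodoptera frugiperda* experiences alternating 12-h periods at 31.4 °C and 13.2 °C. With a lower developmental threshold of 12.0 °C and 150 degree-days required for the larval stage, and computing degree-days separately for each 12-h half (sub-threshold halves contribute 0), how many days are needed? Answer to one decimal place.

14.6 days

Day half: max(0, 31.4 − 12.0) × 0.5 = 19.4 × 0.5 = 9.70 DD.
Night half: max(0, 13.2 − 12.0) × 0.5 = 1.2 × 0.5 = 0.60 DD.
Per 24 h: 10.30 DD/day.
Duration = 150 / 10.30 = 14.563 ≈ 14.6 days.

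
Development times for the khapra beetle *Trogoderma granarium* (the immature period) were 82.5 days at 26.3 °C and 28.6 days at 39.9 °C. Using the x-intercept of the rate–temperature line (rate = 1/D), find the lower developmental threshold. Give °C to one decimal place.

Linear rate model ⇒ the product D·(T − T_b) is constant across temperatures.
82.5·(26.3 − T_b) = 28.6·(39.9 − T_b)
T_b = (82.5·26.3 − 28.6·39.9) / (82.5 − 28.6) = 1028.61 / 53.9 = 19.084 °C ≈ 19.1 °C.

19.1 °C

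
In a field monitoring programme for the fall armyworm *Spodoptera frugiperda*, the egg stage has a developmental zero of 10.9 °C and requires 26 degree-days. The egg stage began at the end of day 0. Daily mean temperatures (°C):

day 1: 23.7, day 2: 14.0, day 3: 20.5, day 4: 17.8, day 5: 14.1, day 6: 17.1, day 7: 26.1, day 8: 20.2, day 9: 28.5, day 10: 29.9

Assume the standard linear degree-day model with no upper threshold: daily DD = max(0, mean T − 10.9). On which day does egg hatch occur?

Daily DD above 10.9 °C: 12.8, 3.1, 9.6, 6.9, 3.2, 6.2, 15.2, 9.3, 17.6, 19.0.
Cumulative: 12.8, 15.9, 25.5, 32.4, 35.6, 41.8, 57.0, 66.3, 83.9, 102.9.
The total first reaches 26 DD on day 4.

day 4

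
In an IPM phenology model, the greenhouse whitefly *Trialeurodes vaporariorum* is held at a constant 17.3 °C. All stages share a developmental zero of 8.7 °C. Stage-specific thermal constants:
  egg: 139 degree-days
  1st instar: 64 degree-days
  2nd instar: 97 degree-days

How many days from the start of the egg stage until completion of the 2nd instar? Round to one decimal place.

Daily accumulation at 17.3 °C = 17.3 − 8.7 = 8.6 DD/day.
Total K = 139 + 64 + 97 = 300 DD.
Total duration = 300 / 8.6 = 34.884 ≈ 34.9 days.

34.9 days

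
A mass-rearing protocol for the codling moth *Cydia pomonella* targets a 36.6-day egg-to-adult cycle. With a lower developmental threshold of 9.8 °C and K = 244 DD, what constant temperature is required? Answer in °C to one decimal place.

Required daily accumulation = 244 / 36.6 = 6.667 DD/day.
T = T_base + 6.667 = 9.8 + 6.667 = 16.467 ≈ 16.5 °C.

16.5 °C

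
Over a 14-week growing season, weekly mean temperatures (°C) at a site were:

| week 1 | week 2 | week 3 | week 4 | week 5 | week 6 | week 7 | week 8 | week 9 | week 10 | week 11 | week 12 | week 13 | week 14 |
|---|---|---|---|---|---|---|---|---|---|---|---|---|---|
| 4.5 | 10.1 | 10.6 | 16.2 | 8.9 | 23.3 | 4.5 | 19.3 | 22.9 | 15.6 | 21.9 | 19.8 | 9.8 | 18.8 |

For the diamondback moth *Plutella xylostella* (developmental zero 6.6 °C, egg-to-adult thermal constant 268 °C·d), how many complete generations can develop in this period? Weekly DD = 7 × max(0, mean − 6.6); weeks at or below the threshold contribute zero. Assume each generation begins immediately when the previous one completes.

Weekly DD (7 × max(0, T̄ − 6.6)): 0.0, 24.5, 28.0, 67.2, 16.1, 116.9, 0.0, 88.9, 114.1, 63.0, 107.1, 92.4, 22.4, 85.4.
Season total = 826.0 DD.
Complete generations = ⌊826.0 / 268⌋ = 3.

3 generations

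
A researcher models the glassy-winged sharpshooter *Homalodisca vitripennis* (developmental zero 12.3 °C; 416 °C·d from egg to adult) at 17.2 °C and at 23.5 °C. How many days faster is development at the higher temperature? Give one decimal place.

At 17.2 °C: 416 / (17.2 − 12.3) = 416 / 4.9 = 84.898 d.
At 23.5 °C: 416 / (23.5 − 12.3) = 416 / 11.2 = 37.143 d.
Difference = |84.898 − 37.143| = 47.755 ≈ 47.8 days.

47.8 days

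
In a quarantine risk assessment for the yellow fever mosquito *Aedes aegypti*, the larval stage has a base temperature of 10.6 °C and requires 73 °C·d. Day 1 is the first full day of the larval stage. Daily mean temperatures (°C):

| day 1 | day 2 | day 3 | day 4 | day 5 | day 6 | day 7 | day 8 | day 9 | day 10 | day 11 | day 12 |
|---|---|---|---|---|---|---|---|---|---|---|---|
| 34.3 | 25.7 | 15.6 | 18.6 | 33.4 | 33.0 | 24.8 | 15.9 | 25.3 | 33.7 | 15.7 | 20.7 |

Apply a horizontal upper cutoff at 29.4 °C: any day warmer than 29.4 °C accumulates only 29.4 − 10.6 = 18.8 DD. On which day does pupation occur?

day 6

Daily DD above 10.6 °C (capped at 18.8): 18.8, 15.1, 5.0, 8.0, 18.8, 18.8, 14.2, 5.3, 14.7, 18.8, 5.1, 10.1.
Cumulative: 18.8, 33.9, 38.9, 46.9, 65.7, 84.5, 98.7, 104.0, 118.7, 137.5, 142.6, 152.7.
The total first reaches 73 DD on day 6.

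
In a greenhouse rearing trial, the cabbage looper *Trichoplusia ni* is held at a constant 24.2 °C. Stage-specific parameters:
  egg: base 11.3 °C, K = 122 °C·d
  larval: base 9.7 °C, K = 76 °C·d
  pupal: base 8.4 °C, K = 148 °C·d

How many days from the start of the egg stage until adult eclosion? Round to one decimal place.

24.1 days

egg: 122 / (24.2 − 11.3) = 122 / 12.9 = 9.457 d.
larval: 76 / (24.2 − 9.7) = 76 / 14.5 = 5.241 d.
pupal: 148 / (24.2 − 8.4) = 148 / 15.8 = 9.367 d.
Sum = 24.066 ≈ 24.1 days.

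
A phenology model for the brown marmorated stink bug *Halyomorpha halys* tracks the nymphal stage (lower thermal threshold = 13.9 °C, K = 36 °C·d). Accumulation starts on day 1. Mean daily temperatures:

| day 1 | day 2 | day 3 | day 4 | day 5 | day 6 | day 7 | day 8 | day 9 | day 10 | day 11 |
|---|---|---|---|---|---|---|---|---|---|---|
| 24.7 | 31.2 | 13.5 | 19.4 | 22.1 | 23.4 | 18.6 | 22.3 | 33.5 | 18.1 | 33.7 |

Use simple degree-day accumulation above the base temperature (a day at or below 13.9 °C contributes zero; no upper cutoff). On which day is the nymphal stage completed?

day 5

Daily DD above 13.9 °C: 10.8, 17.3, 0.0, 5.5, 8.2, 9.5, 4.7, 8.4, 19.6, 4.2, 19.8.
Cumulative: 10.8, 28.1, 28.1, 33.6, 41.8, 51.3, 56.0, 64.4, 84.0, 88.2, 108.0.
The total first reaches 36 DD on day 5.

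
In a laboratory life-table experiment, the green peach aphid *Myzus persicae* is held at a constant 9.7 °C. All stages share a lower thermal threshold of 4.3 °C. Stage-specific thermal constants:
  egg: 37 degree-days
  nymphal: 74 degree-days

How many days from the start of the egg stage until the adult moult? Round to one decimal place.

Daily accumulation at 9.7 °C = 9.7 − 4.3 = 5.4 DD/day.
Total K = 37 + 74 = 111 DD.
Total duration = 111 / 5.4 = 20.556 ≈ 20.6 days.

20.6 days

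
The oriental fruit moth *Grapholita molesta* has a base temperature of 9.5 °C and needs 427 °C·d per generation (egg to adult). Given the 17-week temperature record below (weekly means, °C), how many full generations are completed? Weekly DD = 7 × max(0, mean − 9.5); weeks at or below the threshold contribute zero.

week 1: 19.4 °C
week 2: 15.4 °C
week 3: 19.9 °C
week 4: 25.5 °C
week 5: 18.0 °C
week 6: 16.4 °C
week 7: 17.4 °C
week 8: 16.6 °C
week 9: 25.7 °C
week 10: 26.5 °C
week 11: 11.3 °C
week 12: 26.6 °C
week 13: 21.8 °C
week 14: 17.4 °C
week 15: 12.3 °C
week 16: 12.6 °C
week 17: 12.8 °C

2 generations

Weekly DD (7 × max(0, T̄ − 9.5)): 69.3, 41.3, 72.8, 112.0, 59.5, 48.3, 55.3, 49.7, 113.4, 119.0, 12.6, 119.7, 86.1, 55.3, 19.6, 21.7, 23.1.
Season total = 1078.7 DD.
Complete generations = ⌊1078.7 / 427⌋ = 2.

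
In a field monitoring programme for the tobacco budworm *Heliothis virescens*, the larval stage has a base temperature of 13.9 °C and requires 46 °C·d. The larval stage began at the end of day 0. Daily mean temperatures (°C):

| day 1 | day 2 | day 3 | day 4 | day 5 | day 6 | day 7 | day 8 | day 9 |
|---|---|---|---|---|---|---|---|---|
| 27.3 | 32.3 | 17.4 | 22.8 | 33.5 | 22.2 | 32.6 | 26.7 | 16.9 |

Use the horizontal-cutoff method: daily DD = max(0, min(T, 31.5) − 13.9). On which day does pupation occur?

day 5

Daily DD above 13.9 °C (capped at 17.6): 13.4, 17.6, 3.5, 8.9, 17.6, 8.3, 17.6, 12.8, 3.0.
Cumulative: 13.4, 31.0, 34.5, 43.4, 61.0, 69.3, 86.9, 99.7, 102.7.
The total first reaches 46 DD on day 5.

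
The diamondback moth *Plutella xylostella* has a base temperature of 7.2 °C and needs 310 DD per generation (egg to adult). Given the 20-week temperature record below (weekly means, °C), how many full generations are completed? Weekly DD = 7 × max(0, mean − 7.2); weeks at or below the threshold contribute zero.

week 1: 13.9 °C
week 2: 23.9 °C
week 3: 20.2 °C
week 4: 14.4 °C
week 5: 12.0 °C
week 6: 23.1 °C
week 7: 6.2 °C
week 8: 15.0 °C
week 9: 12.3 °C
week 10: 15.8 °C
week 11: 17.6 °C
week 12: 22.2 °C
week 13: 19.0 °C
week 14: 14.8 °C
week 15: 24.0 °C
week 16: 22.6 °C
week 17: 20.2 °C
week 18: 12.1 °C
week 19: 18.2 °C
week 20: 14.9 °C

4 generations

Weekly DD (7 × max(0, T̄ − 7.2)): 46.9, 116.9, 91.0, 50.4, 33.6, 111.3, 0.0, 54.6, 35.7, 60.2, 72.8, 105.0, 82.6, 53.2, 117.6, 107.8, 91.0, 34.3, 77.0, 53.9.
Season total = 1395.8 DD.
Complete generations = ⌊1395.8 / 310⌋ = 4.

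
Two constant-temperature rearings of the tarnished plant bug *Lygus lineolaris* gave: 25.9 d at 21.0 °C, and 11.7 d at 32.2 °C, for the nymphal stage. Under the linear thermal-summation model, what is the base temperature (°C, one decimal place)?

11.8 °C

Equal thermal constants: D₁(T₁ − T_b) = D₂(T₂ − T_b).
25.9·(21.0 − T_b) = 11.7·(32.2 − T_b)
T_b = (25.9·21.0 − 11.7·32.2) / (25.9 − 11.7) = 167.16 / 14.2 = 11.772 °C ≈ 11.8 °C.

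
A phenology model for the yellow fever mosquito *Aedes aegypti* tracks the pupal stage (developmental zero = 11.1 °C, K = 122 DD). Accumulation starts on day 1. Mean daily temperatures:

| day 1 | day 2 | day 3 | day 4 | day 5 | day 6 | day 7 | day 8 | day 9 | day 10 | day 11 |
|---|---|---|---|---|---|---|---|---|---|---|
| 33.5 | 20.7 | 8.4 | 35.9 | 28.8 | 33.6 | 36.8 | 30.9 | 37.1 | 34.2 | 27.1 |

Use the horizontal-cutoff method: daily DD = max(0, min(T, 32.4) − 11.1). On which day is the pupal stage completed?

day 8

Daily DD above 11.1 °C (capped at 21.3): 21.3, 9.6, 0.0, 21.3, 17.7, 21.3, 21.3, 19.8, 21.3, 21.3, 16.0.
Cumulative: 21.3, 30.9, 30.9, 52.2, 69.9, 91.2, 112.5, 132.3, 153.6, 174.9, 190.9.
The total first reaches 122 DD on day 8.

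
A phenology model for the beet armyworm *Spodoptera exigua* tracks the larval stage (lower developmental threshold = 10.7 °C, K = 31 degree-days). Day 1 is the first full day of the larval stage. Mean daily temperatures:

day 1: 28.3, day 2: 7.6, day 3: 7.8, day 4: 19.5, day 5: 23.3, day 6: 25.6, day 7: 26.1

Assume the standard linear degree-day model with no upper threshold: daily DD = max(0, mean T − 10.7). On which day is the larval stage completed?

Daily DD above 10.7 °C: 17.6, 0.0, 0.0, 8.8, 12.6, 14.9, 15.4.
Cumulative: 17.6, 17.6, 17.6, 26.4, 39.0, 53.9, 69.3.
The total first reaches 31 DD on day 5.

day 5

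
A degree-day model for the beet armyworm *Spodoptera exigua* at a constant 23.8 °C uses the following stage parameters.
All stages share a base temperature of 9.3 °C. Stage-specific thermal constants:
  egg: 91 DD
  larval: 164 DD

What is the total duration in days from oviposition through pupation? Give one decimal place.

17.6 days

Daily accumulation at 23.8 °C = 23.8 − 9.3 = 14.5 DD/day.
Total K = 91 + 164 = 255 DD.
Total duration = 255 / 14.5 = 17.586 ≈ 17.6 days.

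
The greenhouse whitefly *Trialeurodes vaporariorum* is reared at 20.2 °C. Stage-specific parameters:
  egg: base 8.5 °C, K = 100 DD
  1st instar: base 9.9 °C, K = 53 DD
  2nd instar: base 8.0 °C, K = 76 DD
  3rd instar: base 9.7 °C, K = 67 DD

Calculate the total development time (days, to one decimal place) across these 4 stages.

egg: 100 / (20.2 − 8.5) = 100 / 11.7 = 8.547 d.
1st instar: 53 / (20.2 − 9.9) = 53 / 10.3 = 5.146 d.
2nd instar: 76 / (20.2 − 8.0) = 76 / 12.2 = 6.230 d.
3rd instar: 67 / (20.2 − 9.7) = 67 / 10.5 = 6.381 d.
Sum = 26.303 ≈ 26.3 days.

26.3 days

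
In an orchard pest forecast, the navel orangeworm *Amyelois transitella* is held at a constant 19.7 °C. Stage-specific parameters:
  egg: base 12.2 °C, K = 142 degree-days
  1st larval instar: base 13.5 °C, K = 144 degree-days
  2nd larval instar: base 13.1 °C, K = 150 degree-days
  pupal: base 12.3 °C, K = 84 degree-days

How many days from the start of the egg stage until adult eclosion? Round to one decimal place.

egg: 142 / (19.7 − 12.2) = 142 / 7.5 = 18.933 d.
1st larval instar: 144 / (19.7 − 13.5) = 144 / 6.2 = 23.226 d.
2nd larval instar: 150 / (19.7 − 13.1) = 150 / 6.6 = 22.727 d.
pupal: 84 / (19.7 − 12.3) = 84 / 7.4 = 11.351 d.
Sum = 76.238 ≈ 76.2 days.

76.2 days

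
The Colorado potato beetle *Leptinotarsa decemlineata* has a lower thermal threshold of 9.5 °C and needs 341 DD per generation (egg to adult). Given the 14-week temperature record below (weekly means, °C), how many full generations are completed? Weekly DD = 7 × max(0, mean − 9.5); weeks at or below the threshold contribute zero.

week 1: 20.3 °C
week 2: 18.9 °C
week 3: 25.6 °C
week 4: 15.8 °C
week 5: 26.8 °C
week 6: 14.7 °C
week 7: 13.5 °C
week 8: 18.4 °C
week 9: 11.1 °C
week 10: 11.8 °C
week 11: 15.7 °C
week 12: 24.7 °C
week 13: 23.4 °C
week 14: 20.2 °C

2 generations

Weekly DD (7 × max(0, T̄ − 9.5)): 75.6, 65.8, 112.7, 44.1, 121.1, 36.4, 28.0, 62.3, 11.2, 16.1, 43.4, 106.4, 97.3, 74.9.
Season total = 895.3 DD.
Complete generations = ⌊895.3 / 341⌋ = 2.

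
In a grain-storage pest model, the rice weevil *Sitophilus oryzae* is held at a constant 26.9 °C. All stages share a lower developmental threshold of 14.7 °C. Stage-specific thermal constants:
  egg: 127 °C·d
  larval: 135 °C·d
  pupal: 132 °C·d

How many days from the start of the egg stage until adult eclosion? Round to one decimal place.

Daily accumulation at 26.9 °C = 26.9 − 14.7 = 12.2 DD/day.
Total K = 127 + 135 + 132 = 394 DD.
Total duration = 394 / 12.2 = 32.295 ≈ 32.3 days.

32.3 days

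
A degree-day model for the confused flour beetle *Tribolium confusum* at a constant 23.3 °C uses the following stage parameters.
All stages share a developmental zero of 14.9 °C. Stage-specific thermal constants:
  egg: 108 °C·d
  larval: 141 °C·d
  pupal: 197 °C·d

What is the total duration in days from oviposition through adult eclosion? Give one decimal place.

53.1 days

Daily accumulation at 23.3 °C = 23.3 − 14.9 = 8.4 DD/day.
Total K = 108 + 141 + 197 = 446 DD.
Total duration = 446 / 8.4 = 53.095 ≈ 53.1 days.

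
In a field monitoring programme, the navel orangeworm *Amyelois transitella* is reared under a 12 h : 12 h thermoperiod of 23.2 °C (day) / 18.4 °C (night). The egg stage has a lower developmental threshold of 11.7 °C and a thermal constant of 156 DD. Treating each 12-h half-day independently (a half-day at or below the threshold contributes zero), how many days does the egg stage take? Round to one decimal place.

17.1 days

Day half: max(0, 23.2 − 11.7) × 0.5 = 11.5 × 0.5 = 5.75 DD.
Night half: max(0, 18.4 − 11.7) × 0.5 = 6.7 × 0.5 = 3.35 DD.
Per 24 h: 9.10 DD/day.
Duration = 156 / 9.10 = 17.143 ≈ 17.1 days.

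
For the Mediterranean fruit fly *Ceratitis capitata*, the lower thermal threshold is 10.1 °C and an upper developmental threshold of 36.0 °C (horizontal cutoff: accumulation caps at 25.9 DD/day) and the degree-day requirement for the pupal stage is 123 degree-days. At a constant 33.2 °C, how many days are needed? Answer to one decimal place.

5.3 days

Daily accumulation = 33.2 − 10.1 = 23.1 DD/day.
Duration = 123 / 23.1 = 5.325 ≈ 5.3 days.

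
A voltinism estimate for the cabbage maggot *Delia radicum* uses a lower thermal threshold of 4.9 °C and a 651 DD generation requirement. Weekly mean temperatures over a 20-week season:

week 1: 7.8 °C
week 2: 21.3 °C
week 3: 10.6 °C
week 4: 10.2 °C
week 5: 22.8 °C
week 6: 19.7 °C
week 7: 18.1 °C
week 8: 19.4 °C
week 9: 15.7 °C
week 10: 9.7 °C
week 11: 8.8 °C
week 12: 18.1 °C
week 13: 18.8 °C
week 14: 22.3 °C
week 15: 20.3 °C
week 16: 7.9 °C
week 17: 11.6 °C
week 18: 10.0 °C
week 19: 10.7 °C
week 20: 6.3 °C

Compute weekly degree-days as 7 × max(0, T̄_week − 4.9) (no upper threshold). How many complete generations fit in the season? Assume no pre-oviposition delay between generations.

2 generations

Weekly DD (7 × max(0, T̄ − 4.9)): 20.3, 114.8, 39.9, 37.1, 125.3, 103.6, 92.4, 101.5, 75.6, 33.6, 27.3, 92.4, 97.3, 121.8, 107.8, 21.0, 46.9, 35.7, 40.6, 9.8.
Season total = 1344.7 DD.
Complete generations = ⌊1344.7 / 651⌋ = 2.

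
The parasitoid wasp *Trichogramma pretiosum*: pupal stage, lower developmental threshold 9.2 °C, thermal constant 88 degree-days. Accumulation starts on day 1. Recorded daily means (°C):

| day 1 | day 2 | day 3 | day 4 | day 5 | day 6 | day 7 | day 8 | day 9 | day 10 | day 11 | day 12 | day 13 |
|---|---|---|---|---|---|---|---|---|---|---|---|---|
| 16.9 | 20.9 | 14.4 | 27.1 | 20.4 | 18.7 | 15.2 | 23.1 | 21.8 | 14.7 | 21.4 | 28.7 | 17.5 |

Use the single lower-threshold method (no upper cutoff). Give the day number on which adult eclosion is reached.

Daily DD above 9.2 °C: 7.7, 11.7, 5.2, 17.9, 11.2, 9.5, 6.0, 13.9, 12.6, 5.5, 12.2, 19.5, 8.3.
Cumulative: 7.7, 19.4, 24.6, 42.5, 53.7, 63.2, 69.2, 83.1, 95.7, 101.2, 113.4, 132.9, 141.2.
The total first reaches 88 DD on day 9.

day 9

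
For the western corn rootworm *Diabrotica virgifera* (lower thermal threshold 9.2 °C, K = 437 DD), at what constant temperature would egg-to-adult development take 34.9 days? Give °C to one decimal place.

21.7 °C

Required daily accumulation = 437 / 34.9 = 12.521 DD/day.
T = T_base + 12.521 = 9.2 + 12.521 = 21.721 ≈ 21.7 °C.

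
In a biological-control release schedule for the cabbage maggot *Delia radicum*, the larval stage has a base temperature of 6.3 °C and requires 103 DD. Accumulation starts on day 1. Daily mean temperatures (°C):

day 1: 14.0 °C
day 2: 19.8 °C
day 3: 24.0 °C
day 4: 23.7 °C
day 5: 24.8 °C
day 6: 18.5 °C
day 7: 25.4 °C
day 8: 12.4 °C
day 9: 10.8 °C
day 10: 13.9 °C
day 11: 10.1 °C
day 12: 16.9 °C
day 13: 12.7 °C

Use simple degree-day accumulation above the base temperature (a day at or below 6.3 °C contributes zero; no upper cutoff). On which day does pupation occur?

day 7

Daily DD above 6.3 °C: 7.7, 13.5, 17.7, 17.4, 18.5, 12.2, 19.1, 6.1, 4.5, 7.6, 3.8, 10.6, 6.4.
Cumulative: 7.7, 21.2, 38.9, 56.3, 74.8, 87.0, 106.1, 112.2, 116.7, 124.3, 128.1, 138.7, 145.1.
The total first reaches 103 DD on day 7.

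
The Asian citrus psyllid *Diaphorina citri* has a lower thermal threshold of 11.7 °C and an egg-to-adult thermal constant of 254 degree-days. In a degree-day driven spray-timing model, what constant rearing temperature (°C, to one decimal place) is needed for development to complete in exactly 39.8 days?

18.1 °C

Required daily accumulation = 254 / 39.8 = 6.382 DD/day.
T = T_base + 6.382 = 11.7 + 6.382 = 18.082 ≈ 18.1 °C.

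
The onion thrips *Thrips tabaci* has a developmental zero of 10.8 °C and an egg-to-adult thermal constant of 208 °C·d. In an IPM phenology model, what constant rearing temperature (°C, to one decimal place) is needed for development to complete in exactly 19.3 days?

Required daily accumulation = 208 / 19.3 = 10.777 DD/day.
T = T_base + 10.777 = 10.8 + 10.777 = 21.577 ≈ 21.6 °C.

21.6 °C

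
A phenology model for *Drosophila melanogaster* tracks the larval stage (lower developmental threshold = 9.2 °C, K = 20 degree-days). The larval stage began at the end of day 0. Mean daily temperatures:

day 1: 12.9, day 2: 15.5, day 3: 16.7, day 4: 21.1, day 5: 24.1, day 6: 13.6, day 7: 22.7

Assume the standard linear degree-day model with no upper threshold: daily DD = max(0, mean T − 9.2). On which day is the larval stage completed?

Daily DD above 9.2 °C: 3.7, 6.3, 7.5, 11.9, 14.9, 4.4, 13.5.
Cumulative: 3.7, 10.0, 17.5, 29.4, 44.3, 48.7, 62.2.
The total first reaches 20 DD on day 4.

day 4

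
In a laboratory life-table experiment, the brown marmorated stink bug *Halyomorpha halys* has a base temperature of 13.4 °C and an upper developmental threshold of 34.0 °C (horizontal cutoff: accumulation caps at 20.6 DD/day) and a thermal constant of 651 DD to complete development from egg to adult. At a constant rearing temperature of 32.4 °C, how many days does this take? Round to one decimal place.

34.3 days

Daily accumulation = 32.4 − 13.4 = 19.0 DD/day.
Duration = 651 / 19.0 = 34.263 ≈ 34.3 days.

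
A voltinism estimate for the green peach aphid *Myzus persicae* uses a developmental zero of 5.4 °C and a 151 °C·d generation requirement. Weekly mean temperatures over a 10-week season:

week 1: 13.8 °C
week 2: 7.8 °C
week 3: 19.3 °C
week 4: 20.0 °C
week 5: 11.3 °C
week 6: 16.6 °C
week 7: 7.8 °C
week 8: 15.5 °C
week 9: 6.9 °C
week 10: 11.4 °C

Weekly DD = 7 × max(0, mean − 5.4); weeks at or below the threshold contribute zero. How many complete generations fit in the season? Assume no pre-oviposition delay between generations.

Weekly DD (7 × max(0, T̄ − 5.4)): 58.8, 16.8, 97.3, 102.2, 41.3, 78.4, 16.8, 70.7, 10.5, 42.0.
Season total = 534.8 DD.
Complete generations = ⌊534.8 / 151⌋ = 3.

3 generations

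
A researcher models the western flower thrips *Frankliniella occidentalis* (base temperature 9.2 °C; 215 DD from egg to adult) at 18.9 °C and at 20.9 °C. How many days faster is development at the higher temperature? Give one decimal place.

3.8 days

At 18.9 °C: 215 / (18.9 − 9.2) = 215 / 9.7 = 22.165 d.
At 20.9 °C: 215 / (20.9 − 9.2) = 215 / 11.7 = 18.376 d.
Difference = |22.165 − 18.376| = 3.789 ≈ 3.8 days.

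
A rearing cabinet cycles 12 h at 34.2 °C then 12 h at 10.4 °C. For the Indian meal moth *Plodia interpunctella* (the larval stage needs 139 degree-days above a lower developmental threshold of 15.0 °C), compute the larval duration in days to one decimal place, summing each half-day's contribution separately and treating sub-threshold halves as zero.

Day half: max(0, 34.2 − 15.0) × 0.5 = 19.2 × 0.5 = 9.60 DD.
Night half: max(0, 10.4 − 15.0) × 0.5 = 0.0 × 0.5 = 0.00 DD.
Per 24 h: 9.60 DD/day.
Duration = 139 / 9.60 = 14.479 ≈ 14.5 days.

14.5 days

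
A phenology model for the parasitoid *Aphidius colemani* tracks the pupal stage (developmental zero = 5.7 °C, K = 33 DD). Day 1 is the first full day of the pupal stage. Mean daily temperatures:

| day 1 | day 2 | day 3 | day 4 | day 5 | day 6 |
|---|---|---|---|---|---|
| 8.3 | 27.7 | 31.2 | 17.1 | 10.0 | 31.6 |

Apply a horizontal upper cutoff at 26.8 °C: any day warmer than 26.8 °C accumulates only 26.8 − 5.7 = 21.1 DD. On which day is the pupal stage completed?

day 3

Daily DD above 5.7 °C (capped at 21.1): 2.6, 21.1, 21.1, 11.4, 4.3, 21.1.
Cumulative: 2.6, 23.7, 44.8, 56.2, 60.5, 81.6.
The total first reaches 33 DD on day 3.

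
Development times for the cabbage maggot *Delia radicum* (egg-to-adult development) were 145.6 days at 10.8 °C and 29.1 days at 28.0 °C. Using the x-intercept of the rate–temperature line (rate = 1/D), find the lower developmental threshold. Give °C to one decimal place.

Linear rate model ⇒ the product D·(T − T_b) is constant across temperatures.
145.6·(10.8 − T_b) = 29.1·(28.0 − T_b)
T_b = (145.6·10.8 − 29.1·28.0) / (145.6 − 29.1) = 757.68 / 116.5 = 6.504 °C ≈ 6.5 °C.

6.5 °C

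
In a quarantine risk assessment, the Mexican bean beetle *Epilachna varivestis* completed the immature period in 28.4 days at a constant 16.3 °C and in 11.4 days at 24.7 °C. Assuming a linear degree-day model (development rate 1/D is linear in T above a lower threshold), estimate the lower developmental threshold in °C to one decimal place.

Equal thermal constants: D₁(T₁ − T_b) = D₂(T₂ − T_b).
28.4·(16.3 − T_b) = 11.4·(24.7 − T_b)
T_b = (28.4·16.3 − 11.4·24.7) / (28.4 − 11.4) = 181.34 / 17.0 = 10.667 °C ≈ 10.7 °C.

10.7 °C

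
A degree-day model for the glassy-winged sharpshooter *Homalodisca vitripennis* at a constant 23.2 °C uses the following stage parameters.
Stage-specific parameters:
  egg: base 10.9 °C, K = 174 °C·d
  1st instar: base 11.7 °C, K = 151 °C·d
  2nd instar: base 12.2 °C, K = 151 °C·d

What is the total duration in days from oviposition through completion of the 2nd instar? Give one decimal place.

egg: 174 / (23.2 − 10.9) = 174 / 12.3 = 14.146 d.
1st instar: 151 / (23.2 − 11.7) = 151 / 11.5 = 13.130 d.
2nd instar: 151 / (23.2 − 12.2) = 151 / 11.0 = 13.727 d.
Sum = 41.004 ≈ 41.0 days.

41.0 days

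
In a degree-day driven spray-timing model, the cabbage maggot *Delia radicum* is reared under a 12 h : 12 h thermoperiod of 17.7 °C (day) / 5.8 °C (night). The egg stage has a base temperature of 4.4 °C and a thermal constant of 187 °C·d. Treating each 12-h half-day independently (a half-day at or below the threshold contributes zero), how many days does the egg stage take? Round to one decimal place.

25.4 days

Day half: max(0, 17.7 − 4.4) × 0.5 = 13.3 × 0.5 = 6.65 DD.
Night half: max(0, 5.8 − 4.4) × 0.5 = 1.4 × 0.5 = 0.70 DD.
Per 24 h: 7.35 DD/day.
Duration = 187 / 7.35 = 25.442 ≈ 25.4 days.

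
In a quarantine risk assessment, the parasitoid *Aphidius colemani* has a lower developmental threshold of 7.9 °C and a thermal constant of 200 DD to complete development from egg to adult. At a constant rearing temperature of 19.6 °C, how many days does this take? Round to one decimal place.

17.1 days

Daily accumulation = 19.6 − 7.9 = 11.7 DD/day.
Duration = 200 / 11.7 = 17.094 ≈ 17.1 days.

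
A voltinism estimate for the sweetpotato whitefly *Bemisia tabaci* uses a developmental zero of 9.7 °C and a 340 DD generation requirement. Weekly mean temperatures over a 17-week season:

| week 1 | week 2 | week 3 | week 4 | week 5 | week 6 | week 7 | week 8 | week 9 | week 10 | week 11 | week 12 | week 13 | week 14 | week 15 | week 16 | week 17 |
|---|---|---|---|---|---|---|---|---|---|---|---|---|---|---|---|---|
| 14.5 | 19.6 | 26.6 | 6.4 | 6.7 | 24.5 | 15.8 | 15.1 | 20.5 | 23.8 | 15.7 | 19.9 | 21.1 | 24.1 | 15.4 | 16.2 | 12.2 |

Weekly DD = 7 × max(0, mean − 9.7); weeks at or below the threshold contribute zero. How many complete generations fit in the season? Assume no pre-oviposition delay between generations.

Weekly DD (7 × max(0, T̄ − 9.7)): 33.6, 69.3, 118.3, 0.0, 0.0, 103.6, 42.7, 37.8, 75.6, 98.7, 42.0, 71.4, 79.8, 100.8, 39.9, 45.5, 17.5.
Season total = 976.5 DD.
Complete generations = ⌊976.5 / 340⌋ = 2.

2 generations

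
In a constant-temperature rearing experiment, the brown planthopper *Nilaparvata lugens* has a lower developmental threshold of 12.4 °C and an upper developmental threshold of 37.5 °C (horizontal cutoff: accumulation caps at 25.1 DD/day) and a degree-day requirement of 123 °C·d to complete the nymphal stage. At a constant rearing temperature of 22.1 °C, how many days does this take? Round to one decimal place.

12.7 days

Daily accumulation = 22.1 − 12.4 = 9.7 DD/day.
Duration = 123 / 9.7 = 12.680 ≈ 12.7 days.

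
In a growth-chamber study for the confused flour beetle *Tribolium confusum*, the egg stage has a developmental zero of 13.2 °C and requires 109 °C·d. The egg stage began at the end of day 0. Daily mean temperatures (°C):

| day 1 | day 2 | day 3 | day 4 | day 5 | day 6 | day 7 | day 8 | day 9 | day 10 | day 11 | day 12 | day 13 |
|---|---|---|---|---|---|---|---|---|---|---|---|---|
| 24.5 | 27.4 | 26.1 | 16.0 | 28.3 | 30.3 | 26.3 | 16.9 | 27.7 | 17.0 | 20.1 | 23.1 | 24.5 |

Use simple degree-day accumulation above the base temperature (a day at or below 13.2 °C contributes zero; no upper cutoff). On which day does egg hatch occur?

day 11

Daily DD above 13.2 °C: 11.3, 14.2, 12.9, 2.8, 15.1, 17.1, 13.1, 3.7, 14.5, 3.8, 6.9, 9.9, 11.3.
Cumulative: 11.3, 25.5, 38.4, 41.2, 56.3, 73.4, 86.5, 90.2, 104.7, 108.5, 115.4, 125.3, 136.6.
The total first reaches 109 DD on day 11.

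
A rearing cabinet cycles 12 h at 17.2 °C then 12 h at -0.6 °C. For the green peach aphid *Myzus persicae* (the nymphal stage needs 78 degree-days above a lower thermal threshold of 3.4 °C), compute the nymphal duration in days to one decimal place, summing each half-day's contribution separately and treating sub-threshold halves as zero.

Day half: max(0, 17.2 − 3.4) × 0.5 = 13.8 × 0.5 = 6.90 DD.
Night half: max(0, -0.6 − 3.4) × 0.5 = 0.0 × 0.5 = 0.00 DD.
Per 24 h: 6.90 DD/day.
Duration = 78 / 6.90 = 11.304 ≈ 11.3 days.

11.3 days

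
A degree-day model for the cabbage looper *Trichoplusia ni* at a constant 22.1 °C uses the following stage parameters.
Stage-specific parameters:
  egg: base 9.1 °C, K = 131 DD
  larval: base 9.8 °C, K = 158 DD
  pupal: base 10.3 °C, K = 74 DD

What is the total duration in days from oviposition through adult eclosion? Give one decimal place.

egg: 131 / (22.1 − 9.1) = 131 / 13.0 = 10.077 d.
larval: 158 / (22.1 − 9.8) = 158 / 12.3 = 12.846 d.
pupal: 74 / (22.1 − 10.3) = 74 / 11.8 = 6.271 d.
Sum = 29.194 ≈ 29.2 days.

29.2 days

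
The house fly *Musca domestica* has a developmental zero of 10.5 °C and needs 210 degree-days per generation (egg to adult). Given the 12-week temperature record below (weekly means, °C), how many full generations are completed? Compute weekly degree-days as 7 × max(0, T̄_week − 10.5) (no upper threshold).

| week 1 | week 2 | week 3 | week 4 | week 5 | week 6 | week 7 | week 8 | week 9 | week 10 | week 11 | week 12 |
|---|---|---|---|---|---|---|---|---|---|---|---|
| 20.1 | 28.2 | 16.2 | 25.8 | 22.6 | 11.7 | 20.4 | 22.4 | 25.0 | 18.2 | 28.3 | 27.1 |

Weekly DD (7 × max(0, T̄ − 10.5)): 67.2, 123.9, 39.9, 107.1, 84.7, 8.4, 69.3, 83.3, 101.5, 53.9, 124.6, 116.2.
Season total = 980.0 DD.
Complete generations = ⌊980.0 / 210⌋ = 4.

4 generations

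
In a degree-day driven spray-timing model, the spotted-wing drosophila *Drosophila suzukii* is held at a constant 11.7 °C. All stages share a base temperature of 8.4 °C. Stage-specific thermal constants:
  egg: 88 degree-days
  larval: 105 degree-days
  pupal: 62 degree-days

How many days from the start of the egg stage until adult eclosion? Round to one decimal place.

Daily accumulation at 11.7 °C = 11.7 − 8.4 = 3.3 DD/day.
Total K = 88 + 105 + 62 = 255 DD.
Total duration = 255 / 3.3 = 77.273 ≈ 77.3 days.

77.3 days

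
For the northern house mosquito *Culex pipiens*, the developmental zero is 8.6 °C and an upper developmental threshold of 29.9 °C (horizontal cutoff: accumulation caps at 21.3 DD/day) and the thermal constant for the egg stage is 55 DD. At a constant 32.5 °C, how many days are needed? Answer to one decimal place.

2.6 days

Temperature 32.5 °C exceeds the upper threshold, so daily accumulation caps at 29.9 − 8.6 = 21.3 DD/day.
Duration = 55 / 21.3 = 2.582 ≈ 2.6 days.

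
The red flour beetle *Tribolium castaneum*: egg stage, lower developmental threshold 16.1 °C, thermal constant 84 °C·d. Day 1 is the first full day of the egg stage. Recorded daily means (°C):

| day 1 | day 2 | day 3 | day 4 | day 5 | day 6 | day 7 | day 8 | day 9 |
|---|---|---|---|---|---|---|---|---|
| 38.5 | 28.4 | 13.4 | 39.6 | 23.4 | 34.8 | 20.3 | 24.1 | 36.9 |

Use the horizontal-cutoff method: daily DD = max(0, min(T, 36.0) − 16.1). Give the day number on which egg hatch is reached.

day 8

Daily DD above 16.1 °C (capped at 19.9): 19.9, 12.3, 0.0, 19.9, 7.3, 18.7, 4.2, 8.0, 19.9.
Cumulative: 19.9, 32.2, 32.2, 52.1, 59.4, 78.1, 82.3, 90.3, 110.2.
The total first reaches 84 DD on day 8.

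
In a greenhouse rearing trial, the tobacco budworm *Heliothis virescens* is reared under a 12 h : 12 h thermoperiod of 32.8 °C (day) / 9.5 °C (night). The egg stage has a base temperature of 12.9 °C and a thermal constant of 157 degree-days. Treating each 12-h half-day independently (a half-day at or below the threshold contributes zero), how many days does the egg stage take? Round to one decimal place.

Day half: max(0, 32.8 − 12.9) × 0.5 = 19.9 × 0.5 = 9.95 DD.
Night half: max(0, 9.5 − 12.9) × 0.5 = 0.0 × 0.5 = 0.00 DD.
Per 24 h: 9.95 DD/day.
Duration = 157 / 9.95 = 15.779 ≈ 15.8 days.

15.8 days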